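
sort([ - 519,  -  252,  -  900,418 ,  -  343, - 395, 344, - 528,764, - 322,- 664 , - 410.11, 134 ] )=[-900, - 664, - 528,-519, - 410.11, - 395,-343,-322,- 252, 134  ,  344,  418,  764]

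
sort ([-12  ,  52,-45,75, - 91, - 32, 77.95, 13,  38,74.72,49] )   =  [ - 91, - 45, - 32, - 12, 13,38,49 , 52,74.72,75,77.95]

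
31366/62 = 15683/31 = 505.90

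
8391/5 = 8391/5 = 1678.20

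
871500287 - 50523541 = 820976746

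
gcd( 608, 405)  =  1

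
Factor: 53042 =2^1*11^1*2411^1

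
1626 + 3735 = 5361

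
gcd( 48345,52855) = 55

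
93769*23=2156687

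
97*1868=181196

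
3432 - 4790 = - 1358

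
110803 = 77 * 1439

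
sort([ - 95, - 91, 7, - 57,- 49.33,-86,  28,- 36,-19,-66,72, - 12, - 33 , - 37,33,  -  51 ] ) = [ - 95, -91 ,  -  86, - 66, - 57 , - 51 , - 49.33 ,-37, - 36, - 33, - 19,  -  12, 7,28,33, 72]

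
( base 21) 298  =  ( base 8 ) 2067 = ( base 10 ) 1079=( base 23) 20L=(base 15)4be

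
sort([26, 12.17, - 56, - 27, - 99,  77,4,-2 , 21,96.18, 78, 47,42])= [ - 99, - 56,  -  27,- 2 , 4, 12.17, 21,  26, 42,47,77,78,96.18]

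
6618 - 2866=3752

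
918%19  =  6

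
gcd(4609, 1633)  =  1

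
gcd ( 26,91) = 13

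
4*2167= 8668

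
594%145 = 14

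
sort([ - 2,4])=[  -  2,4 ] 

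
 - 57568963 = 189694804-247263767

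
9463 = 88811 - 79348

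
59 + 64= 123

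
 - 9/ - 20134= 9/20134 = 0.00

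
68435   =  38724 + 29711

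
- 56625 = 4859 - 61484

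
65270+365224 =430494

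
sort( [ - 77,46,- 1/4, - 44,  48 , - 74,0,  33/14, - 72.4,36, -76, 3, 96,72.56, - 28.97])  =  [ - 77, - 76, - 74, - 72.4, - 44,- 28.97, - 1/4, 0 , 33/14, 3,36, 46, 48,72.56,  96 ]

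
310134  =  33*9398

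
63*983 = 61929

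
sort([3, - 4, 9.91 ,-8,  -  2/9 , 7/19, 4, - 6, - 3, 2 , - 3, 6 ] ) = [ - 8, - 6, - 4, - 3, - 3, - 2/9, 7/19, 2,3, 4, 6 , 9.91]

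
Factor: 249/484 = 2^( - 2 )*3^1*11^( - 2 )*83^1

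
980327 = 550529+429798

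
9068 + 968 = 10036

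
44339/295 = 150  +  89/295 =150.30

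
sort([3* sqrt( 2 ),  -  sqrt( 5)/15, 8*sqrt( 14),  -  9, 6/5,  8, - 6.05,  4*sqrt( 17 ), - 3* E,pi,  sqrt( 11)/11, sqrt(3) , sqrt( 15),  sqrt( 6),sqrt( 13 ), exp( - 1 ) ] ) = [ - 9, - 3*E, - 6.05, - sqrt(5 ) /15,sqrt( 11)/11,  exp( - 1),  6/5,  sqrt(3 ),sqrt( 6), pi,sqrt(13), sqrt( 15), 3*sqrt( 2 ),  8,4*sqrt(17),8*sqrt( 14) ]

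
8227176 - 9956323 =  - 1729147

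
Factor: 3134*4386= 2^2*3^1*17^1 * 43^1*1567^1 = 13745724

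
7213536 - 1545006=5668530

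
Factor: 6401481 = 3^1 * 37^1 *101^1*571^1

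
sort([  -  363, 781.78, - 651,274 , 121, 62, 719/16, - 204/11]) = [ - 651,-363 , - 204/11,719/16,62,121,274, 781.78] 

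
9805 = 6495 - -3310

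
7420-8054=-634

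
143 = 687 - 544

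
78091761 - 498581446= - 420489685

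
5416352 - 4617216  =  799136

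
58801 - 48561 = 10240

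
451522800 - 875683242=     -  424160442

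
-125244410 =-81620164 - 43624246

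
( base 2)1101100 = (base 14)7a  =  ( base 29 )3L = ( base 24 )4C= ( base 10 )108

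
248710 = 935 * 266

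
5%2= 1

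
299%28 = 19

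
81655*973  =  79450315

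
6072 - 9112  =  -3040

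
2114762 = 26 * 81337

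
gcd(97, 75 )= 1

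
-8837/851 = - 8837/851 = - 10.38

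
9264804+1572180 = 10836984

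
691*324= 223884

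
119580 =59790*2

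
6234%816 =522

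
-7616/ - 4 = 1904  +  0/1 =1904.00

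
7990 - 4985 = 3005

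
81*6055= 490455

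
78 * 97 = 7566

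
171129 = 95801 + 75328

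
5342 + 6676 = 12018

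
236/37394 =118/18697 = 0.01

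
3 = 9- 6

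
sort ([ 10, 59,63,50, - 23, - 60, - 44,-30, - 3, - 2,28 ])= [ - 60 , - 44, - 30, - 23, - 3, - 2, 10,28,50,59, 63]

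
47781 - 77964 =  - 30183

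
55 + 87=142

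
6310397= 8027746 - 1717349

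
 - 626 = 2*(-313)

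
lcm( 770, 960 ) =73920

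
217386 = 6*36231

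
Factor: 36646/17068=2^( - 1 )*17^( - 1 ) * 73^1=73/34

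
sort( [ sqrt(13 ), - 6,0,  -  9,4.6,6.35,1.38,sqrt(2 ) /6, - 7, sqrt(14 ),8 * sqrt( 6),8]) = [ -9, - 7, - 6,0,  sqrt( 2 ) /6, 1.38, sqrt( 13),  sqrt( 14 ), 4.6 , 6.35, 8, 8*sqrt(6 ) ] 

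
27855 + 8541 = 36396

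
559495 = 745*751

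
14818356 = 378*39202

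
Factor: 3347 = 3347^1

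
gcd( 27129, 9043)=9043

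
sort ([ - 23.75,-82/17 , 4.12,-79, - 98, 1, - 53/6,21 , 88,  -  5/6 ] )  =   [ - 98, - 79, - 23.75 ,-53/6,- 82/17, -5/6, 1, 4.12,21, 88] 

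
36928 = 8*4616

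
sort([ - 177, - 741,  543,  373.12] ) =[  -  741, - 177,373.12,  543] 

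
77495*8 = 619960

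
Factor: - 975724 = - 2^2*243931^1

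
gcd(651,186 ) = 93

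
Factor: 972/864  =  9/8 = 2^( - 3 )*3^2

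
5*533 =2665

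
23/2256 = 23/2256= 0.01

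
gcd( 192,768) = 192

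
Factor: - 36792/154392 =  - 219/919 = -  3^1*73^1*919^(-1 ) 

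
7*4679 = 32753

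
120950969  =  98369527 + 22581442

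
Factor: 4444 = 2^2*11^1*101^1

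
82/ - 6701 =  - 1 + 6619/6701 = - 0.01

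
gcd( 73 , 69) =1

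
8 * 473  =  3784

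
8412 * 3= 25236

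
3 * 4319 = 12957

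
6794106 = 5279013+1515093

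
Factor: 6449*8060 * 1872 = 97304575680= 2^6*3^2 * 5^1*13^2* 31^1*6449^1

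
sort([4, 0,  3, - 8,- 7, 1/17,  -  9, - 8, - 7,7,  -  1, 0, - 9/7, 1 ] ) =[-9, - 8,-8,- 7, - 7, - 9/7 ,  -  1, 0,  0, 1/17 , 1,3,  4, 7]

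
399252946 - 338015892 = 61237054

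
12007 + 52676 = 64683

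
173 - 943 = - 770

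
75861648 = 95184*797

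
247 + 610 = 857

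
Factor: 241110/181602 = 3^( - 1) *5^1*47^1*59^(-1) = 235/177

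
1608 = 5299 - 3691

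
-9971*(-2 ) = 19942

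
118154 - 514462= -396308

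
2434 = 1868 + 566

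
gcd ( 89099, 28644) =1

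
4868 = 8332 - 3464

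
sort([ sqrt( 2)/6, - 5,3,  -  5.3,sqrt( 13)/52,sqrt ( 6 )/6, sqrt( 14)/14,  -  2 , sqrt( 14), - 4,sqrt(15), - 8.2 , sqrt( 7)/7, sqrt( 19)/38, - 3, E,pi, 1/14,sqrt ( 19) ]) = [-8.2, - 5.3, - 5,  -  4, - 3 ,  -  2,sqrt(13 )/52, 1/14,sqrt( 19)/38 , sqrt(2)/6,sqrt( 14) /14,sqrt( 7)/7,sqrt(6)/6,E,3,pi,sqrt( 14),sqrt ( 15),sqrt(19 ) ]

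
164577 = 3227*51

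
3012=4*753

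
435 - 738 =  -303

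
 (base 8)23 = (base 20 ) J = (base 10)19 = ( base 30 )j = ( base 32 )j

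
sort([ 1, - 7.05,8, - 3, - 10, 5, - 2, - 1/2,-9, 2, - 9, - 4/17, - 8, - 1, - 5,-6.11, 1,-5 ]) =[ - 10 , - 9, - 9, - 8,-7.05  ,  -  6.11, - 5, - 5, - 3,  -  2, -1, - 1/2, - 4/17, 1, 1, 2,  5, 8]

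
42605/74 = 575 + 55/74  =  575.74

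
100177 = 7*14311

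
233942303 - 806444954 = -572502651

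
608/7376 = 38/461 = 0.08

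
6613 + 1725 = 8338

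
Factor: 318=2^1*3^1*53^1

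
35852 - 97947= - 62095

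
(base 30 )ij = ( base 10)559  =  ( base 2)1000101111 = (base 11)469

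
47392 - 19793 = 27599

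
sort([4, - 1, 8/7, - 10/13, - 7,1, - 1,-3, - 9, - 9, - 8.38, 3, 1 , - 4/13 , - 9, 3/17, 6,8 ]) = [ - 9, - 9,- 9, - 8.38, - 7, - 3, - 1,-1,  -  10/13, - 4/13, 3/17, 1, 1, 8/7, 3, 4,6, 8]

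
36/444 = 3/37=0.08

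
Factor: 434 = 2^1*7^1  *  31^1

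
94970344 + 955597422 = 1050567766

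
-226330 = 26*(-8705)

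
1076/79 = 13  +  49/79 = 13.62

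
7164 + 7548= 14712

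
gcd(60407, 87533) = 1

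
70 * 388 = 27160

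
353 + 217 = 570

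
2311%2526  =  2311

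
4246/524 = 2123/262   =  8.10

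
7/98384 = 7/98384 = 0.00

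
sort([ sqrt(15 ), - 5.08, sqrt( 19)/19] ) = [ - 5.08, sqrt ( 19)/19, sqrt( 15) ] 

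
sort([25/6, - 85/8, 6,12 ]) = [ - 85/8, 25/6, 6, 12]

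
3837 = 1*3837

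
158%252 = 158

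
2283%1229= 1054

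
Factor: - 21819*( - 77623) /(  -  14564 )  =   - 1693656237/14564 = - 2^( - 2)*3^1*7^2*11^( - 1)*13^1* 331^(-1)*853^1*1039^1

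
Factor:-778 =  - 2^1*389^1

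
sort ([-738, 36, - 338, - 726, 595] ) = [ - 738 , - 726, - 338,36, 595] 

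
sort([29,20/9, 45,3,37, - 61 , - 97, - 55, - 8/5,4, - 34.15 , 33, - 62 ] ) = [ - 97,  -  62 , - 61, - 55, - 34.15, - 8/5, 20/9, 3,4, 29,33, 37,45 ] 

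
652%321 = 10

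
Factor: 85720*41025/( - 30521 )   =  -3516663000/30521=- 2^3 * 3^1*5^3*23^ ( - 1) *547^1 * 1327^ ( - 1 ) *2143^1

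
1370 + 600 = 1970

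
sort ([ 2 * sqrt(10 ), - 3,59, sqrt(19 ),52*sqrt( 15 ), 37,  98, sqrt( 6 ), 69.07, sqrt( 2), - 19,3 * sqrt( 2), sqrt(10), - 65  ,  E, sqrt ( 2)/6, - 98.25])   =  [ - 98.25,-65, - 19, - 3, sqrt( 2 ) /6, sqrt(2),sqrt( 6 ),  E, sqrt( 10), 3*sqrt( 2), sqrt(19), 2*sqrt ( 10), 37, 59, 69.07, 98,52* sqrt( 15 )] 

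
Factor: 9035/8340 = 13/12 =2^ (-2 )*3^(- 1 )*13^1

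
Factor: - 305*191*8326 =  - 2^1*5^1 * 23^1 *61^1* 181^1*191^1 = - 485031130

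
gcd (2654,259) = 1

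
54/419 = 54/419= 0.13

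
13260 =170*78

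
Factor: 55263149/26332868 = 2^( - 2)* 401^( -1 )*16417^( - 1)*55263149^1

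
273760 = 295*928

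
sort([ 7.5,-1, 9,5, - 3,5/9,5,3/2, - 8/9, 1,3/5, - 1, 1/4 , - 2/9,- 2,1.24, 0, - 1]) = [ - 3,  -  2, - 1 , - 1, - 1,-8/9, - 2/9,0, 1/4,5/9,  3/5,1, 1.24,3/2, 5, 5,7.5, 9 ] 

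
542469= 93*5833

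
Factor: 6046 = 2^1 * 3023^1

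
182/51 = 182/51 = 3.57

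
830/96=415/48= 8.65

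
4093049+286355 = 4379404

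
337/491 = 337/491 = 0.69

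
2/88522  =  1/44261=0.00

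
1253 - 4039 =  - 2786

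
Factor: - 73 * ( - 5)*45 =3^2*5^2*73^1 = 16425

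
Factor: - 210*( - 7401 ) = 1554210 = 2^1*3^2*5^1*7^1*2467^1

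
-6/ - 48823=6/48823 = 0.00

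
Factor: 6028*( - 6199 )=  - 2^2*11^1*137^1*6199^1 = - 37367572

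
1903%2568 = 1903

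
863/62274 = 863/62274=0.01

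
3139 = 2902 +237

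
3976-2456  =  1520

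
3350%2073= 1277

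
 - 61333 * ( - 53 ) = 3250649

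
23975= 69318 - 45343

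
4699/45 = 4699/45= 104.42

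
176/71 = 176/71 =2.48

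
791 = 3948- 3157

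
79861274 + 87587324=167448598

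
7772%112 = 44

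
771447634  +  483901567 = 1255349201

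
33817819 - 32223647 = 1594172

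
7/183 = 7/183 = 0.04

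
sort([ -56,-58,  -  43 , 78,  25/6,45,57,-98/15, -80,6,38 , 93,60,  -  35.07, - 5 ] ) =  [ - 80, - 58, - 56,-43, - 35.07, - 98/15, - 5, 25/6,  6,38 , 45,  57,60, 78,93 ] 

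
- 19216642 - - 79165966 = 59949324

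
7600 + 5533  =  13133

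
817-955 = - 138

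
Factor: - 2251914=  - 2^1*3^1 * 7^1*53617^1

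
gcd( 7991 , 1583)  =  1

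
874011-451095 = 422916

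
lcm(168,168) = 168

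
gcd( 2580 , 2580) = 2580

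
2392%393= 34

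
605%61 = 56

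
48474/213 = 227 + 41/71=227.58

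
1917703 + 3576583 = 5494286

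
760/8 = 95 =95.00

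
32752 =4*8188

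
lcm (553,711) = 4977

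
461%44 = 21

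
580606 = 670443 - 89837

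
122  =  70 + 52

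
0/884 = 0 = 0.00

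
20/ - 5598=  - 1 + 2789/2799 = - 0.00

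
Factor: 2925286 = 2^1*7^1*13^1*16073^1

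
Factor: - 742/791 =  -  106/113 = - 2^1*53^1* 113^ ( - 1)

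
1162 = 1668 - 506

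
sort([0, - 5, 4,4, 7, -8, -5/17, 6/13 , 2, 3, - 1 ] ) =[ - 8, - 5, - 1,- 5/17,0,6/13, 2,3,4, 4,  7 ]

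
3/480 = 1/160 = 0.01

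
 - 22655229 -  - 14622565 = -8032664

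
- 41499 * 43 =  - 1784457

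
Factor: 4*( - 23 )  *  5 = - 460 = -2^2* 5^1*23^1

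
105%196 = 105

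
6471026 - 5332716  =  1138310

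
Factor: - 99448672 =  -2^5 *601^1*5171^1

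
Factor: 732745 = 5^1 * 13^1*11273^1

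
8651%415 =351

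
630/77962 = 315/38981 = 0.01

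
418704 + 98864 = 517568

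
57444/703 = 81 + 501/703 = 81.71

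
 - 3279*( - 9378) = 30750462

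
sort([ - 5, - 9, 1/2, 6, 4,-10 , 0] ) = [ - 10, - 9, - 5, 0, 1/2, 4,6]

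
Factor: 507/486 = 169/162 =2^ ( -1)*3^ ( - 4)*13^2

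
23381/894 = 26 + 137/894 = 26.15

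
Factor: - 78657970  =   - 2^1*5^1 *179^1*43943^1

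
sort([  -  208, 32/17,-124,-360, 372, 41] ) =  [-360,-208 , - 124, 32/17,  41,372 ] 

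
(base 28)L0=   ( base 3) 210210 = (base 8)1114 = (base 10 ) 588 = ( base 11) 495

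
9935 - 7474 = 2461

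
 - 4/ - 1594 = 2/797 = 0.00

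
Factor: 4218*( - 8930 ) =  - 37666740 = - 2^2 *3^1*5^1 * 19^2*37^1*47^1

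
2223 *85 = 188955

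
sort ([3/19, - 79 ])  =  [ -79,3/19]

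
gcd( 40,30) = 10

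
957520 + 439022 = 1396542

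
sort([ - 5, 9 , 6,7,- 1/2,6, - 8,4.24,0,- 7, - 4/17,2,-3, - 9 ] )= [ - 9,  -  8, - 7,-5,-3, - 1/2,- 4/17,0,2,4.24,  6,  6, 7, 9]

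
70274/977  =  71 + 907/977  =  71.93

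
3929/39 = 100+29/39 = 100.74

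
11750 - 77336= - 65586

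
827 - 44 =783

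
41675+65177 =106852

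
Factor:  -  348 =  - 2^2*3^1*29^1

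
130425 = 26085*5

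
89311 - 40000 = 49311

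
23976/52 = 461 + 1/13 =461.08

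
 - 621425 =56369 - 677794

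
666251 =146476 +519775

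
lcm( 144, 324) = 1296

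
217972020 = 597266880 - 379294860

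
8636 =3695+4941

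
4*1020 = 4080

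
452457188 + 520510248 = 972967436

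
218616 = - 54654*( - 4 ) 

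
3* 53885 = 161655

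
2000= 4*500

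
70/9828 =5/702 = 0.01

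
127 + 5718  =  5845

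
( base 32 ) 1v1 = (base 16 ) 7E1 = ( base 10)2017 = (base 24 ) 3c1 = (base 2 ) 11111100001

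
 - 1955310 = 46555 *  ( - 42)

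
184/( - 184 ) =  - 1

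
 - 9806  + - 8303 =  - 18109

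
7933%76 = 29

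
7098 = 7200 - 102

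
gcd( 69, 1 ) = 1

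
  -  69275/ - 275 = 2771/11 = 251.91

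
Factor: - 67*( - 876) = 58692= 2^2*3^1*67^1*73^1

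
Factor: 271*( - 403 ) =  - 109213 = - 13^1*31^1*271^1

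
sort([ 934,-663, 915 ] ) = [ - 663,915,934 ]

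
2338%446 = 108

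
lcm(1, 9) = 9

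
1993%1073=920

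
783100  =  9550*82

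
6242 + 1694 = 7936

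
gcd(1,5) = 1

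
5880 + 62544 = 68424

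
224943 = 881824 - 656881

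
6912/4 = 1728 = 1728.00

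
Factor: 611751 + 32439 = 2^1*3^1*5^1*109^1 * 197^1 = 644190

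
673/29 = 23 + 6/29 = 23.21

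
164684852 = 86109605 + 78575247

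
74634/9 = 8292+ 2/3 =8292.67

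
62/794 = 31/397 = 0.08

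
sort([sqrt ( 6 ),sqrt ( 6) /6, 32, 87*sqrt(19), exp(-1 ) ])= [ exp(  -  1 ), sqrt( 6)/6,sqrt (6 ), 32,  87*sqrt( 19 )]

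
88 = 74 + 14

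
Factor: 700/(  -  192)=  - 175/48 = - 2^( - 4)*3^(  -  1)*5^2*7^1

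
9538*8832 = 84239616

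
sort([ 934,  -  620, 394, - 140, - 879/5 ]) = [ - 620, - 879/5, - 140,  394, 934]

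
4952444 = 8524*581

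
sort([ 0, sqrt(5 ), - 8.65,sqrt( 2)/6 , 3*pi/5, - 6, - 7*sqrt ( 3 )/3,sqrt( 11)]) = [ - 8.65,  -  6, - 7*sqrt( 3) /3,0, sqrt(2 ) /6,3 * pi/5, sqrt( 5),sqrt(  11)] 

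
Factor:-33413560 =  - 2^3*5^1 * 73^1*11443^1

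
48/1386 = 8/231 = 0.03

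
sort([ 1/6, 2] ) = [ 1/6, 2] 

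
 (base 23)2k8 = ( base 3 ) 2002112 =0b10111110110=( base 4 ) 113312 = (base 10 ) 1526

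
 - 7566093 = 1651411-9217504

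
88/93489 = 8/8499= 0.00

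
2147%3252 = 2147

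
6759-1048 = 5711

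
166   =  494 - 328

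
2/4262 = 1/2131 =0.00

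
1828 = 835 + 993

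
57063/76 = 57063/76 = 750.83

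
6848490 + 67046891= 73895381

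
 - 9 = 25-34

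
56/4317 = 56/4317 =0.01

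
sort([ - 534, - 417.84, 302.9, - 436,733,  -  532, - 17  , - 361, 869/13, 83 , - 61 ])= [ - 534, - 532,-436,-417.84, - 361, - 61,-17,  869/13, 83,302.9,733 ]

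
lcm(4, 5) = 20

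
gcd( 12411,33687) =1773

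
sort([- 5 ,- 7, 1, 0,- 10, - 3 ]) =[ - 10, - 7, - 5, - 3, 0, 1] 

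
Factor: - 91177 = - 73^1*1249^1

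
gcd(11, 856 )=1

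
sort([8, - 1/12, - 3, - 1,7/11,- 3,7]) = [ - 3,-3, - 1, - 1/12, 7/11,7,  8]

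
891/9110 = 891/9110 = 0.10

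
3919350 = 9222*425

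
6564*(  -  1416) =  - 9294624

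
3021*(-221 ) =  - 667641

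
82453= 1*82453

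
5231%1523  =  662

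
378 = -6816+7194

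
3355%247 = 144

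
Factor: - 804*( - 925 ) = 2^2*3^1*5^2 * 37^1*67^1= 743700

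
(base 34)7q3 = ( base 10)8979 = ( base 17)1e13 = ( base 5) 241404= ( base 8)21423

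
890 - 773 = 117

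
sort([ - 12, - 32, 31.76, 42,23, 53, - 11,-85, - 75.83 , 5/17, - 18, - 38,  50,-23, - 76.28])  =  [ - 85, - 76.28, - 75.83, - 38, - 32, - 23, - 18, - 12, - 11, 5/17, 23,31.76,  42, 50, 53]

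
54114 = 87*622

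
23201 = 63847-40646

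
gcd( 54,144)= 18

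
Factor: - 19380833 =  - 17^1*79^1*14431^1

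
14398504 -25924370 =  - 11525866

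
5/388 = 5/388 = 0.01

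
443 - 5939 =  - 5496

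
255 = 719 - 464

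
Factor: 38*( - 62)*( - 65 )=2^2* 5^1*13^1*19^1*31^1 = 153140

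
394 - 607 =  - 213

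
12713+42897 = 55610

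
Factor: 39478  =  2^1*19739^1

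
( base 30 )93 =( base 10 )273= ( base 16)111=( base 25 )an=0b100010001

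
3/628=3/628 = 0.00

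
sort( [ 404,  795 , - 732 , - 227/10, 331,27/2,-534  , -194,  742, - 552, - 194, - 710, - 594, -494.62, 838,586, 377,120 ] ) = [ - 732, - 710 , -594 , - 552 , - 534, - 494.62,  -  194  , -194, - 227/10,27/2, 120, 331,377,404, 586, 742,795,  838]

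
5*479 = 2395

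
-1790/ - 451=1790/451   =  3.97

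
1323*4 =5292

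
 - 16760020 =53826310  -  70586330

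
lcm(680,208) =17680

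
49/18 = 2 + 13/18 = 2.72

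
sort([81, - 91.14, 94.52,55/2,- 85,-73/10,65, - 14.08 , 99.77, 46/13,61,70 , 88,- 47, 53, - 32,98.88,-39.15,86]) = [-91.14  ,-85, - 47, - 39.15, - 32, - 14.08,  -  73/10,46/13,55/2,53, 61,65,  70, 81, 86,88,94.52, 98.88,99.77] 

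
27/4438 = 27/4438 = 0.01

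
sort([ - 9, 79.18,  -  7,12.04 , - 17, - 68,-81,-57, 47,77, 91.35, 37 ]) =[  -  81 ,  -  68,  -  57, - 17, - 9,- 7,12.04,37, 47 , 77, 79.18, 91.35] 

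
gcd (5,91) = 1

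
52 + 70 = 122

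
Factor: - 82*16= - 1312= -2^5*41^1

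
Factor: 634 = 2^1*317^1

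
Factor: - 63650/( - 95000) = 2^( - 2 )*5^( - 2)*67^1 = 67/100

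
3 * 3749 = 11247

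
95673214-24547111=71126103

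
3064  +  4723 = 7787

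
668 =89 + 579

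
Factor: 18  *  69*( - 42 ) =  - 52164=   -2^2* 3^4*7^1*23^1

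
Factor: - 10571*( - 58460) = 617980660=2^2*5^1*11^1 * 31^2*37^1*79^1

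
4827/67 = 72 + 3/67 = 72.04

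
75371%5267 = 1633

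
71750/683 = 105 + 35/683  =  105.05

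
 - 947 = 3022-3969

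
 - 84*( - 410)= 34440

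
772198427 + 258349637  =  1030548064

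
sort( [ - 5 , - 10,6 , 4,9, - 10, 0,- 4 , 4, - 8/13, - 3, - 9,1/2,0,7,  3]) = [ - 10, - 10, - 9, - 5, - 4, - 3, -8/13, 0, 0,1/2, 3,  4,4,  6,7, 9 ]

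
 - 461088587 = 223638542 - 684727129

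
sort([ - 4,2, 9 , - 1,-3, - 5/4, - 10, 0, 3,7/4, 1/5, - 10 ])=[ - 10, - 10,-4, - 3, - 5/4, -1, 0,  1/5, 7/4, 2, 3, 9 ]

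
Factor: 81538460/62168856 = 2^( - 1 )*3^(-1)*5^1*17^2*14107^1*2590369^(- 1) = 20384615/15542214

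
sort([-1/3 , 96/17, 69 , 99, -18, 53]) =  [-18,-1/3, 96/17, 53,  69, 99 ] 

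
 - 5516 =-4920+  - 596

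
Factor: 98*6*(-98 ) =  - 57624 = - 2^3*3^1*7^4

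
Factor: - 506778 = -2^1*3^1*84463^1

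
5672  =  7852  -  2180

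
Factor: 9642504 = 2^3*3^1*401771^1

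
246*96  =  23616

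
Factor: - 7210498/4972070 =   -  5^(-1)*41^( - 1 )*43^1*67^(  -  1)*181^( - 1)*83843^1 =-  3605249/2486035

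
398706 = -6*(-66451)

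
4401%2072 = 257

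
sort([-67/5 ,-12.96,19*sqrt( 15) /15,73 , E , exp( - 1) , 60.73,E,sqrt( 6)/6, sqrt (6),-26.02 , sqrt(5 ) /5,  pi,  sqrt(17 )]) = [-26.02  ,-67/5, - 12.96, exp( - 1 ),sqrt (6 )/6, sqrt(5) /5, sqrt( 6 ),E,E,  pi , sqrt( 17), 19*sqrt (15)/15, 60.73, 73 ] 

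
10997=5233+5764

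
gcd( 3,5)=1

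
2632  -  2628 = 4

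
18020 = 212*85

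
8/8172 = 2/2043 = 0.00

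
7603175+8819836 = 16423011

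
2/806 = 1/403 = 0.00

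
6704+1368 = 8072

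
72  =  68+4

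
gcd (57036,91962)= 6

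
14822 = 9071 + 5751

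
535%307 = 228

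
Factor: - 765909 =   -  3^3 * 19^1*1493^1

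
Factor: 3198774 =2^1*3^1*533129^1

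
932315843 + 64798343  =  997114186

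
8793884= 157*56012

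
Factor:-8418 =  - 2^1*3^1*23^1*61^1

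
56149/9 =56149/9=6238.78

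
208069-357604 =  - 149535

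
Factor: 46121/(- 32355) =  - 3^(  -  2)*5^( - 1)*17^1*719^ ( - 1 )*2713^1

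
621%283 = 55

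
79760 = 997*80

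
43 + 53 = 96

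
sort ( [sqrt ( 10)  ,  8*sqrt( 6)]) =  [ sqrt( 10),8*sqrt ( 6 )]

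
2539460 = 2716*935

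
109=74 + 35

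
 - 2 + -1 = -3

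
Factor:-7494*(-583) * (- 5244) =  - 2^3 * 3^2*11^1*19^1 * 23^1*53^1 * 1249^1 = -22911046488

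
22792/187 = 2072/17 = 121.88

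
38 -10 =28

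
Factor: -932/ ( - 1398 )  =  2/3 = 2^1*3^( - 1)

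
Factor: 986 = 2^1*17^1*29^1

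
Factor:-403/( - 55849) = 13^1*31^1*55849^(-1)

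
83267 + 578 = 83845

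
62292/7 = 8898 + 6/7=   8898.86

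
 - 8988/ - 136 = 2247/34=66.09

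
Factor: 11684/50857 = 2^2* 23^1 * 127^1 * 50857^( - 1 )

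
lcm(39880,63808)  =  319040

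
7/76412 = 1/10916 = 0.00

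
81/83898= 9/9322 = 0.00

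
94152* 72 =6778944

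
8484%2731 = 291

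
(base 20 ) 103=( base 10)403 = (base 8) 623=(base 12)297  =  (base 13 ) 250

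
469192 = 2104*223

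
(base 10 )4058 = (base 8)7732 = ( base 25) 6c8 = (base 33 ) 3NW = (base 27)5f8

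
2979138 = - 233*(  -  12786 )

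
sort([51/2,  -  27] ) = [ - 27,51/2]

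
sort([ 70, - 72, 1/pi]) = [-72, 1/pi,70 ] 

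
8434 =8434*1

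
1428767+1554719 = 2983486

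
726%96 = 54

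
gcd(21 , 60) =3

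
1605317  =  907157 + 698160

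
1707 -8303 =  - 6596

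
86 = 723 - 637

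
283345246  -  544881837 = -261536591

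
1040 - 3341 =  - 2301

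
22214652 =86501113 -64286461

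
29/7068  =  29/7068 = 0.00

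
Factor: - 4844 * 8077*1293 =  - 50588609484=- 2^2 *3^1*7^1 *41^1*173^1*197^1*431^1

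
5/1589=5/1589 = 0.00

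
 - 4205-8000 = -12205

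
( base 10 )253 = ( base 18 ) e1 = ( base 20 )CD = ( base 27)9A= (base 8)375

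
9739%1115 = 819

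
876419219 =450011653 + 426407566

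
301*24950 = 7509950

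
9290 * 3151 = 29272790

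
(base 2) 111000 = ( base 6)132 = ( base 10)56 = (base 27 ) 22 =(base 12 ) 48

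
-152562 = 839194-991756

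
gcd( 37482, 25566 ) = 6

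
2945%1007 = 931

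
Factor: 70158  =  2^1 * 3^1 * 11^1*  1063^1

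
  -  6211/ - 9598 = 6211/9598  =  0.65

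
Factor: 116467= 13^1*17^2*31^1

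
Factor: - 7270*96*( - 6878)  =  2^7*3^1*5^1*19^1*181^1 *727^1 = 4800293760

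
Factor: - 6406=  - 2^1*3203^1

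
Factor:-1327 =  -  1327^1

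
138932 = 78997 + 59935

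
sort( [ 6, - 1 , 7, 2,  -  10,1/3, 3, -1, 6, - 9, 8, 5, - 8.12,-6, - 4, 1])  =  [-10, - 9, - 8.12,-6 , - 4, - 1, - 1 , 1/3, 1, 2 , 3, 5 , 6, 6, 7, 8 ]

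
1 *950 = 950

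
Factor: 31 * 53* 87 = 142941=3^1* 29^1*31^1*53^1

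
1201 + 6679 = 7880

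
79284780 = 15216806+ 64067974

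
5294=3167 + 2127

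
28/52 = 7/13  =  0.54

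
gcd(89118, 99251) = 1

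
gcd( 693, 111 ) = 3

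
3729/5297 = 3729/5297 = 0.70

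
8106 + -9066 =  - 960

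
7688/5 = 7688/5 = 1537.60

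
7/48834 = 7/48834 = 0.00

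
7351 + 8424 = 15775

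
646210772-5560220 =640650552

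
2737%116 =69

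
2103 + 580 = 2683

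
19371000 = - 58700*( - 330 )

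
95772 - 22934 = 72838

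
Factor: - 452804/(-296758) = 502/329 = 2^1*7^( - 1)*47^(  -  1 )*251^1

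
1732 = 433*4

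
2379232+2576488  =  4955720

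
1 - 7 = - 6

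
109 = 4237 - 4128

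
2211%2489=2211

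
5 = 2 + 3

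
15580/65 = 239+9/13 = 239.69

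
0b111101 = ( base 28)25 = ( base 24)2d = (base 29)23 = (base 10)61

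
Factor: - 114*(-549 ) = 2^1*3^3*19^1*61^1 = 62586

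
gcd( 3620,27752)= 4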